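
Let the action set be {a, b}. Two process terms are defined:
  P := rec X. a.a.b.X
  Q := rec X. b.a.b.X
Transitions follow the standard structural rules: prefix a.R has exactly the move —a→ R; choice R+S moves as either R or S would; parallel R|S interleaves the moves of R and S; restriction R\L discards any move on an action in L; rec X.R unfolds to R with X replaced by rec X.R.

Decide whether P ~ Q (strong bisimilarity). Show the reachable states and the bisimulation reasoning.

P ≁ Q

Reachable graph of P (3 states):
  s0 = rec X. a.a.b.X ⊢ ··a··> s1
  s1 = a.b.(rec X. a.a.b.X) ⊢ ··a··> s2
  s2 = b.(rec X. a.a.b.X) ⊢ ··b··> s0
Reachable graph of Q (3 states):
  t0 = rec X. b.a.b.X ⊢ ··b··> t1
  t1 = a.b.(rec X. b.a.b.X) ⊢ ··a··> t2
  t2 = b.(rec X. b.a.b.X) ⊢ ··b··> t0
Coarsest stable partition (strong bisimilarity classes):
  B0 = {s0}
  B1 = {s1}
  B2 = {s2}
  B3 = {t0}
  B4 = {t1}
  B5 = {t2}
s0 ∈ B0, t0 ∈ B3 → different blocks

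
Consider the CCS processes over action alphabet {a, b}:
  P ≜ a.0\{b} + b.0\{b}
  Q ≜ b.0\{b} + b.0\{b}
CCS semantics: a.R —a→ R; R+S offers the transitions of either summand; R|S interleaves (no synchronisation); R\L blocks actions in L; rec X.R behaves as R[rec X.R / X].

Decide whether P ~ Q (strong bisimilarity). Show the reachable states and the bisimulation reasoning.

LTS(P): 2 reachable states
  m0 = a.0\{b} + b.0\{b} → =a=> m1, =b=> m1
  m1 = 0\{b} → (no moves)
LTS(Q): 2 reachable states
  n0 = b.0\{b} + b.0\{b} → =b=> n1
  n1 = 0\{b} → (no moves)
Partition-refinement fixed point:
  B0 = {m0}
  B1 = {m1, n1}
  B2 = {n0}
m0 ∈ B0, n0 ∈ B2 → different blocks

NO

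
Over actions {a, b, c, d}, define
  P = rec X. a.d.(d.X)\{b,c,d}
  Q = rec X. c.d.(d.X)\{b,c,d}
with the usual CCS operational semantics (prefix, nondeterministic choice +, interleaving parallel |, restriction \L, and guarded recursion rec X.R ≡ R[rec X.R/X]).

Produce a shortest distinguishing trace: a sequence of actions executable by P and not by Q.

P's transition system — 3 states:
  u0 = rec X. a.d.(d.X)\{b,c,d} has moves —a→ u1
  u1 = d.(d.(rec X. a.d.(d.X)\{b,c,d}))\{b,c,d} has moves —d→ u2
  u2 = (d.(rec X. a.d.(d.X)\{b,c,d}))\{b,c,d} has moves ·
Q's transition system — 3 states:
  v0 = rec X. c.d.(d.X)\{b,c,d} has moves —c→ v1
  v1 = d.(d.(rec X. c.d.(d.X)\{b,c,d}))\{b,c,d} has moves —d→ v2
  v2 = (d.(rec X. c.d.(d.X)\{b,c,d}))\{b,c,d} has moves ·
Executing a from P (initial set {u0}):
  [1] a ⇒ {u1}
  ✓ P
Executing a from Q (initial set {v0}):
  [1] a ⇒ no successor for Q

a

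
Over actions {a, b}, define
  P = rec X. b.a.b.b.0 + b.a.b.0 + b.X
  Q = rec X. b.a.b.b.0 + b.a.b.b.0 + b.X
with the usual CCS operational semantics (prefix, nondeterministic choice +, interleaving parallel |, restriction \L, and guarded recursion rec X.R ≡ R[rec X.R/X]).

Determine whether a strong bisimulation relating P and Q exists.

NO

P's transition system — 6 states:
  u0 = rec X. b.a.b.b.0 + b.a.b.0 + b.X has moves ··b··> u0, ··b··> u1, ··b··> u2
  u1 = a.b.0 has moves ··a··> u3
  u2 = a.b.b.0 has moves ··a··> u4
  u3 = b.0 has moves ··b··> u5
  u4 = b.b.0 has moves ··b··> u3
  u5 = 0 has moves ∅
Q's transition system — 5 states:
  v0 = rec X. b.a.b.b.0 + b.a.b.b.0 + b.X has moves ··b··> v0, ··b··> v1
  v1 = a.b.b.0 has moves ··a··> v2
  v2 = b.b.0 has moves ··b··> v3
  v3 = b.0 has moves ··b··> v4
  v4 = 0 has moves ∅
Coarsest stable partition (strong bisimilarity classes):
  B0 = {u0}
  B1 = {u2, v1}
  B2 = {u4, v2}
  B3 = {u3, v3}
  B4 = {u5, v4}
  B5 = {u1}
  B6 = {v0}
u0 ∈ B0, v0 ∈ B6 → different blocks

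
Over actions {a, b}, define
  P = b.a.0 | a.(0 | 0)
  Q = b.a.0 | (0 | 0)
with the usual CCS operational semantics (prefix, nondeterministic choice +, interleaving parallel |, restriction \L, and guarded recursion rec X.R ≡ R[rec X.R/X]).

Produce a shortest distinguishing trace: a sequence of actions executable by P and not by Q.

Reachable graph of P (6 states):
  s0 = b.a.0 | a.(0 | 0) | -a-> s1, -b-> s2
  s1 = b.a.0 | (0 | 0) | -b-> s3
  s2 = a.0 | a.(0 | 0) | -a-> s3, -a-> s4
  s3 = a.0 | (0 | 0) | -a-> s5
  s4 = 0 | a.(0 | 0) | -a-> s5
  s5 = 0 | (0 | 0) | ·
Reachable graph of Q (3 states):
  t0 = b.a.0 | (0 | 0) | -b-> t1
  t1 = a.0 | (0 | 0) | -a-> t2
  t2 = 0 | (0 | 0) | ·
Trace ⟨a⟩ through P, begin at {s0}:
  step 1 (a): {s1}
  ✓ P
Trace ⟨a⟩ through Q, begin at {t0}:
  step 1 (a): ∅ (Q stuck)

a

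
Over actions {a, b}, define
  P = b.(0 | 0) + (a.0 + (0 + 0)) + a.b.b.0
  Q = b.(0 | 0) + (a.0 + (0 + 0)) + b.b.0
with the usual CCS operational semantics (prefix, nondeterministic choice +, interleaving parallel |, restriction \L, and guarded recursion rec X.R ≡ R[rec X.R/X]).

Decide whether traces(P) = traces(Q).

traces(P) ≠ traces(Q) — witness ⟨ab⟩

LTS(P): 5 reachable states
  s0 = b.(0 | 0) + (a.0 + (0 + 0)) + a.b.b.0 ⊢ ··a··> s1, ··a··> s2, ··b··> s3
  s1 = 0 ⊢ deadlocked
  s2 = b.b.0 ⊢ ··b··> s4
  s3 = 0 | 0 ⊢ deadlocked
  s4 = b.0 ⊢ ··b··> s1
LTS(Q): 4 reachable states
  t0 = b.(0 | 0) + (a.0 + (0 + 0)) + b.b.0 ⊢ ··a··> t1, ··b··> t2, ··b··> t3
  t1 = 0 ⊢ deadlocked
  t2 = 0 | 0 ⊢ deadlocked
  t3 = b.0 ⊢ ··b··> t1
Trace ⟨ab⟩ through P, begin at {s0}:
  step 1 (a): {s1, s2}
  step 2 (b): {s4}
  P completes σ.
Trace ⟨ab⟩ through Q, begin at {t0}:
  step 1 (a): {t1}
  step 2 (b): ∅ (Q stuck)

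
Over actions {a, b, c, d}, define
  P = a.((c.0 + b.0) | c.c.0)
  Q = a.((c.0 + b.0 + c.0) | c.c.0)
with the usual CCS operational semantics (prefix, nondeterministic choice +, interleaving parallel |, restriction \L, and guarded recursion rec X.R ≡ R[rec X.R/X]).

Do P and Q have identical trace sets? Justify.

LTS(P): 7 reachable states
  s0 = a.((c.0 + b.0) | c.c.0) | --a--▸ s1
  s1 = (c.0 + b.0) | c.c.0 | --b--▸ s2, --c--▸ s2, --c--▸ s3
  s2 = 0 | c.c.0 | --c--▸ s4
  s3 = (c.0 + b.0) | c.0 | --b--▸ s4, --c--▸ s4, --c--▸ s5
  s4 = 0 | c.0 | --c--▸ s6
  s5 = (c.0 + b.0) | 0 | --b--▸ s6, --c--▸ s6
  s6 = 0 | 0 | ∅
LTS(Q): 7 reachable states
  t0 = a.((c.0 + b.0 + c.0) | c.c.0) | --a--▸ t1
  t1 = (c.0 + b.0 + c.0) | c.c.0 | --b--▸ t2, --c--▸ t2, --c--▸ t3
  t2 = 0 | c.c.0 | --c--▸ t4
  t3 = (c.0 + b.0 + c.0) | c.0 | --b--▸ t4, --c--▸ t4, --c--▸ t5
  t4 = 0 | c.0 | --c--▸ t6
  t5 = (c.0 + b.0 + c.0) | 0 | --b--▸ t6, --c--▸ t6
  t6 = 0 | 0 | ∅
Coarsest stable partition (strong bisimilarity classes):
  B0 = {s0, t0}
  B1 = {s1, t1}
  B2 = {s2, t2}
  B3 = {s4, t4}
  B4 = {s6, t6}
  B5 = {s3, t3}
  B6 = {s5, t5}
s0 ∈ B0, t0 ∈ B0 → same block
Bisimilar ⇒ trace-equivalent.

traces(P) = traces(Q)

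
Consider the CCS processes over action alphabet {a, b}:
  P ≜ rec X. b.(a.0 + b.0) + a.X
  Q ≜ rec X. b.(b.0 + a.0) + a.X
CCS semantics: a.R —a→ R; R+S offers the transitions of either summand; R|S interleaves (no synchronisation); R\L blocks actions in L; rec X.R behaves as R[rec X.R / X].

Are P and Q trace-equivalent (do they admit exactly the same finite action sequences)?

LTS(P): 3 reachable states
  p0 = rec X. b.(a.0 + b.0) + a.X → ··a··> p0, ··b··> p1
  p1 = a.0 + b.0 → ··a··> p2, ··b··> p2
  p2 = 0 → (no moves)
LTS(Q): 3 reachable states
  q0 = rec X. b.(b.0 + a.0) + a.X → ··a··> q0, ··b··> q1
  q1 = b.0 + a.0 → ··a··> q2, ··b··> q2
  q2 = 0 → (no moves)
Coarsest stable partition (strong bisimilarity classes):
  B0 = {p0, q0}
  B1 = {p1, q1}
  B2 = {p2, q2}
p0 ∈ B0, q0 ∈ B0 → same block
Bisimilar ⇒ trace-equivalent.

YES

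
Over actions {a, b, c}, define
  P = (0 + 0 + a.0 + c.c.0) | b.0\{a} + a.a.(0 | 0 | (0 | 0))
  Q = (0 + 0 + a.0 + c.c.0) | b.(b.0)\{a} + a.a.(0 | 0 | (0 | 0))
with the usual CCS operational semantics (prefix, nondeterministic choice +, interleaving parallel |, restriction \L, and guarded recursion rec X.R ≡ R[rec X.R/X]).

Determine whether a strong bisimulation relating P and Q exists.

NO

P's transition system — 8 states:
  u0 = (0 + 0 + a.0 + c.c.0) | b.0\{a} + a.a.(0 | 0 | (0 | 0)) has moves ··a··> u1, ··a··> u2, ··b··> u3, ··c··> u4
  u1 = 0 | b.0\{a} has moves ··b··> u5
  u2 = a.(0 | 0 | (0 | 0)) has moves ··a··> u6
  u3 = (0 + 0 + a.0 + c.c.0) | 0\{a} has moves ··a··> u5, ··c··> u7
  u4 = c.0 | b.0\{a} has moves ··b··> u7, ··c··> u1
  u5 = 0 | 0\{a} has moves stopped
  u6 = 0 | 0 | (0 | 0) has moves stopped
  u7 = c.0 | 0\{a} has moves ··c··> u5
Q's transition system — 11 states:
  v0 = (0 + 0 + a.0 + c.c.0) | b.(b.0)\{a} + a.a.(0 | 0 | (0 | 0)) has moves ··a··> v1, ··a··> v2, ··b··> v3, ··c··> v4
  v1 = 0 | b.(b.0)\{a} has moves ··b··> v5
  v2 = a.(0 | 0 | (0 | 0)) has moves ··a··> v6
  v3 = (0 + 0 + a.0 + c.c.0) | (b.0)\{a} has moves ··a··> v5, ··b··> v7, ··c··> v8
  v4 = c.0 | b.(b.0)\{a} has moves ··b··> v8, ··c··> v1
  v5 = 0 | (b.0)\{a} has moves ··b··> v9
  v6 = 0 | 0 | (0 | 0) has moves stopped
  v7 = (0 + 0 + a.0 + c.c.0) | 0\{a} has moves ··a··> v9, ··c··> v10
  v8 = c.0 | (b.0)\{a} has moves ··b··> v10, ··c··> v5
  v9 = 0 | 0\{a} has moves stopped
  v10 = c.0 | 0\{a} has moves ··c··> v9
Coarsest stable partition (strong bisimilarity classes):
  B0 = {u0}
  B1 = {u4, v8}
  B2 = {u1, v5}
  B3 = {u5, u6, v6, v9}
  B4 = {u7, v10}
  B5 = {u3, v7}
  B6 = {u2, v2}
  B7 = {v0}
  B8 = {v3}
  B9 = {v4}
  B10 = {v1}
u0 ∈ B0, v0 ∈ B7 → different blocks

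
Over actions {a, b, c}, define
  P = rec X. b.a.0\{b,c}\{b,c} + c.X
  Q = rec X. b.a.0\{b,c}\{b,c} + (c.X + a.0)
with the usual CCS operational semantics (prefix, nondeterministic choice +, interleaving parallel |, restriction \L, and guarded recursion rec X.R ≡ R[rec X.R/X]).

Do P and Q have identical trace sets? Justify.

NO — witness ⟨a⟩

Reachable graph of P (3 states):
  m0 = rec X. b.a.0\{b,c}\{b,c} + c.X | —b→ m1, —c→ m0
  m1 = a.0\{b,c}\{b,c} | —a→ m2
  m2 = 0\{b,c}\{b,c} | ·
Reachable graph of Q (4 states):
  n0 = rec X. b.a.0\{b,c}\{b,c} + (c.X + a.0) | —a→ n1, —b→ n2, —c→ n0
  n1 = 0 | ·
  n2 = a.0\{b,c}\{b,c} | —a→ n3
  n3 = 0\{b,c}\{b,c} | ·
Trace ⟨a⟩ through Q, begin at {n0}:
  after a @ step 1: {n1}
  — Q admits the full trace.
Trace ⟨a⟩ through P, begin at {m0}:
  after a @ step 1: ∅  — P cannot continue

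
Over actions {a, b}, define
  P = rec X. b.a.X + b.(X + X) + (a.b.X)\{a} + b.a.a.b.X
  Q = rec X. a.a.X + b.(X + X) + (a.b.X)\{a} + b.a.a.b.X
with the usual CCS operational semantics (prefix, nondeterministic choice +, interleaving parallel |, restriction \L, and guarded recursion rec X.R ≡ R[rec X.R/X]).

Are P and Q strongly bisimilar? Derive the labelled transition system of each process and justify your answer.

P ≁ Q

Reachable graph of P (6 states):
  s0 = rec X. b.a.X + b.(X + X) + (a.b.X)\{a} + b.a.a.b.X :: =b=> s1, =b=> s2, =b=> s3
  s1 = (rec X. b.a.X + b.(X + X) + (a.b.X)\{a} + b.a.a.b.X) + (rec X. b.a.X + b.(X + X) + (a.b.X)\{a} + b.a.a.b.X) :: =b=> s1, =b=> s2, =b=> s3
  s2 = a.(rec X. b.a.X + b.(X + X) + (a.b.X)\{a} + b.a.a.b.X) :: =a=> s0
  s3 = a.a.b.(rec X. b.a.X + b.(X + X) + (a.b.X)\{a} + b.a.a.b.X) :: =a=> s4
  s4 = a.b.(rec X. b.a.X + b.(X + X) + (a.b.X)\{a} + b.a.a.b.X) :: =a=> s5
  s5 = b.(rec X. b.a.X + b.(X + X) + (a.b.X)\{a} + b.a.a.b.X) :: =b=> s0
Reachable graph of Q (6 states):
  t0 = rec X. a.a.X + b.(X + X) + (a.b.X)\{a} + b.a.a.b.X :: =a=> t1, =b=> t2, =b=> t3
  t1 = a.(rec X. a.a.X + b.(X + X) + (a.b.X)\{a} + b.a.a.b.X) :: =a=> t0
  t2 = (rec X. a.a.X + b.(X + X) + (a.b.X)\{a} + b.a.a.b.X) + (rec X. a.a.X + b.(X + X) + (a.b.X)\{a} + b.a.a.b.X) :: =a=> t1, =b=> t2, =b=> t3
  t3 = a.a.b.(rec X. a.a.X + b.(X + X) + (a.b.X)\{a} + b.a.a.b.X) :: =a=> t4
  t4 = a.b.(rec X. a.a.X + b.(X + X) + (a.b.X)\{a} + b.a.a.b.X) :: =a=> t5
  t5 = b.(rec X. a.a.X + b.(X + X) + (a.b.X)\{a} + b.a.a.b.X) :: =b=> t0
Coarsest stable partition (strong bisimilarity classes):
  B0 = {s0, s1}
  B1 = {s3}
  B2 = {s4}
  B3 = {s5}
  B4 = {s2}
  B5 = {t0, t2}
  B6 = {t3}
  B7 = {t4}
  B8 = {t5}
  B9 = {t1}
s0 ∈ B0, t0 ∈ B5 → different blocks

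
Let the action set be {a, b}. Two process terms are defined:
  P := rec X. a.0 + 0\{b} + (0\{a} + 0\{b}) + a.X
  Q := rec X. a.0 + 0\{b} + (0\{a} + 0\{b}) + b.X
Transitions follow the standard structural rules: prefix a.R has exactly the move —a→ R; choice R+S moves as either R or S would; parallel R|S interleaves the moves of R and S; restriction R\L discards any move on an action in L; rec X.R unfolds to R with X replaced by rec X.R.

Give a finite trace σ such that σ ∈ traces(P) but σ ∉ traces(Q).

Reachable graph of P (2 states):
  u0 = rec X. a.0 + 0\{b} + (0\{a} + 0\{b}) + a.X :: —a→ u0, —a→ u1
  u1 = 0 :: stopped
Reachable graph of Q (2 states):
  v0 = rec X. a.0 + 0\{b} + (0\{a} + 0\{b}) + b.X :: —a→ v1, —b→ v0
  v1 = 0 :: stopped
Trace ⟨aa⟩ through P, begin at {u0}:
  after a @ step 1: {u0, u1}
  after a @ step 2: {u0, u1}
  ✓ P
Trace ⟨aa⟩ through Q, begin at {v0}:
  after a @ step 1: {v1}
  after a @ step 2: no successor for Q

aa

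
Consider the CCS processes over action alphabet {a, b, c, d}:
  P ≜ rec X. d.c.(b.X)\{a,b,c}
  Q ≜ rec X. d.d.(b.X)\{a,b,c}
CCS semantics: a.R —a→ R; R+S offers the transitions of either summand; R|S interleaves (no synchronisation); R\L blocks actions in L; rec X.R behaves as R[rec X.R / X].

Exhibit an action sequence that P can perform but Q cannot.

Reachable graph of P (3 states):
  p0 = rec X. d.c.(b.X)\{a,b,c} :: —d→ p1
  p1 = c.(b.(rec X. d.c.(b.X)\{a,b,c}))\{a,b,c} :: —c→ p2
  p2 = (b.(rec X. d.c.(b.X)\{a,b,c}))\{a,b,c} :: ∅
Reachable graph of Q (3 states):
  q0 = rec X. d.d.(b.X)\{a,b,c} :: —d→ q1
  q1 = d.(b.(rec X. d.d.(b.X)\{a,b,c}))\{a,b,c} :: —d→ q2
  q2 = (b.(rec X. d.d.(b.X)\{a,b,c}))\{a,b,c} :: ∅
Executing dc from P (initial set {p0}):
  step 1 (d): {p1}
  step 2 (c): {p2}
  ✓ P
Executing dc from Q (initial set {q0}):
  step 1 (d): {q1}
  step 2 (c): no successor for Q

dc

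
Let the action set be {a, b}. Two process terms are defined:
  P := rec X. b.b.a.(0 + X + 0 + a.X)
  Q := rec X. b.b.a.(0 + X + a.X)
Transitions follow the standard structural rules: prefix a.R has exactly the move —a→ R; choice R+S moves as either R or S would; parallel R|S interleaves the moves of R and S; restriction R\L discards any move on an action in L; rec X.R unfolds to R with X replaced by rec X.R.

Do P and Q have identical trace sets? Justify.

traces(P) = traces(Q)

P's transition system — 4 states:
  p0 = rec X. b.b.a.(0 + X + 0 + a.X) ⊢ -b-> p1
  p1 = b.a.(0 + (rec X. b.b.a.(0 + X + 0 + a.X)) + 0 + a.(rec X. b.b.a.(0 + X + 0 + a.X))) ⊢ -b-> p2
  p2 = a.(0 + (rec X. b.b.a.(0 + X + 0 + a.X)) + 0 + a.(rec X. b.b.a.(0 + X + 0 + a.X))) ⊢ -a-> p3
  p3 = 0 + (rec X. b.b.a.(0 + X + 0 + a.X)) + 0 + a.(rec X. b.b.a.(0 + X + 0 + a.X)) ⊢ -a-> p0, -b-> p1
Q's transition system — 4 states:
  q0 = rec X. b.b.a.(0 + X + a.X) ⊢ -b-> q1
  q1 = b.a.(0 + (rec X. b.b.a.(0 + X + a.X)) + a.(rec X. b.b.a.(0 + X + a.X))) ⊢ -b-> q2
  q2 = a.(0 + (rec X. b.b.a.(0 + X + a.X)) + a.(rec X. b.b.a.(0 + X + a.X))) ⊢ -a-> q3
  q3 = 0 + (rec X. b.b.a.(0 + X + a.X)) + a.(rec X. b.b.a.(0 + X + a.X)) ⊢ -a-> q0, -b-> q1
Partition-refinement fixed point:
  B0 = {p0, q0}
  B1 = {p1, q1}
  B2 = {p2, q2}
  B3 = {p3, q3}
p0 ∈ B0, q0 ∈ B0 → same block
Bisimilar ⇒ trace-equivalent.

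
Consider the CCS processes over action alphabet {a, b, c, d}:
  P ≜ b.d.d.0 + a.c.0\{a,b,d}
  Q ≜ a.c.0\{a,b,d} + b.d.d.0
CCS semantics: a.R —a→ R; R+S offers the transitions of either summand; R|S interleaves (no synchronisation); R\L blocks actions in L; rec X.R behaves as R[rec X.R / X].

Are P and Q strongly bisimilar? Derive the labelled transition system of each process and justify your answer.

P ~ Q

LTS(P): 6 reachable states
  m0 = b.d.d.0 + a.c.0\{a,b,d} | —a→ m1, —b→ m2
  m1 = c.0\{a,b,d} | —c→ m3
  m2 = d.d.0 | —d→ m4
  m3 = 0\{a,b,d} | stopped
  m4 = d.0 | —d→ m5
  m5 = 0 | stopped
LTS(Q): 6 reachable states
  n0 = a.c.0\{a,b,d} + b.d.d.0 | —a→ n1, —b→ n2
  n1 = c.0\{a,b,d} | —c→ n3
  n2 = d.d.0 | —d→ n4
  n3 = 0\{a,b,d} | stopped
  n4 = d.0 | —d→ n5
  n5 = 0 | stopped
Coarsest stable partition (strong bisimilarity classes):
  B0 = {m0, n0}
  B1 = {m1, n1}
  B2 = {m3, m5, n3, n5}
  B3 = {m2, n2}
  B4 = {m4, n4}
m0 ∈ B0, n0 ∈ B0 → same block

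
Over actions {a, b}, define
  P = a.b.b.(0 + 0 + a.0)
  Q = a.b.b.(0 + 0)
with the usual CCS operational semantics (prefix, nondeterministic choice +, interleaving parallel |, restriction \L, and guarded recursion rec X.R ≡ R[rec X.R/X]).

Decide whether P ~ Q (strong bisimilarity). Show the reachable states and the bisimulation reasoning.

not bisimilar

P's transition system — 5 states:
  p0 = a.b.b.(0 + 0 + a.0) has moves —a→ p1
  p1 = b.b.(0 + 0 + a.0) has moves —b→ p2
  p2 = b.(0 + 0 + a.0) has moves —b→ p3
  p3 = 0 + 0 + a.0 has moves —a→ p4
  p4 = 0 has moves ∅
Q's transition system — 4 states:
  q0 = a.b.b.(0 + 0) has moves —a→ q1
  q1 = b.b.(0 + 0) has moves —b→ q2
  q2 = b.(0 + 0) has moves —b→ q3
  q3 = 0 + 0 has moves ∅
Bisimilarity quotient blocks:
  B0 = {p0}
  B1 = {p1}
  B2 = {p2}
  B3 = {p3}
  B4 = {p4, q3}
  B5 = {q0}
  B6 = {q1}
  B7 = {q2}
p0 ∈ B0, q0 ∈ B5 → different blocks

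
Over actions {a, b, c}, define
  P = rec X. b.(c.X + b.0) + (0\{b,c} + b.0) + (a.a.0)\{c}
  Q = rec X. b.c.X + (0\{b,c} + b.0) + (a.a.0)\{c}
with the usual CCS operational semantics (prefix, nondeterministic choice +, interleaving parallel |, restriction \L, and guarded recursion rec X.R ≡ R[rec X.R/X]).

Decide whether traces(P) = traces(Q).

trace-distinct — witness ⟨bb⟩

P's transition system — 5 states:
  s0 = rec X. b.(c.X + b.0) + (0\{b,c} + b.0) + (a.a.0)\{c} has moves —a→ s1, —b→ s2, —b→ s3
  s1 = (a.0)\{c} has moves —a→ s4
  s2 = 0 has moves ·
  s3 = c.(rec X. b.(c.X + b.0) + (0\{b,c} + b.0) + (a.a.0)\{c}) + b.0 has moves —b→ s2, —c→ s0
  s4 = 0\{c} has moves ·
Q's transition system — 5 states:
  t0 = rec X. b.c.X + (0\{b,c} + b.0) + (a.a.0)\{c} has moves —a→ t1, —b→ t2, —b→ t3
  t1 = (a.0)\{c} has moves —a→ t4
  t2 = 0 has moves ·
  t3 = c.(rec X. b.c.X + (0\{b,c} + b.0) + (a.a.0)\{c}) has moves —c→ t0
  t4 = 0\{c} has moves ·
Run σ = ⟨bb⟩ on P: start {s0}
  step 1 (b): {s2, s3}
  step 2 (b): {s2}
  ✓ P
Run σ = ⟨bb⟩ on Q: start {t0}
  step 1 (b): {t2, t3}
  step 2 (b): no successor for Q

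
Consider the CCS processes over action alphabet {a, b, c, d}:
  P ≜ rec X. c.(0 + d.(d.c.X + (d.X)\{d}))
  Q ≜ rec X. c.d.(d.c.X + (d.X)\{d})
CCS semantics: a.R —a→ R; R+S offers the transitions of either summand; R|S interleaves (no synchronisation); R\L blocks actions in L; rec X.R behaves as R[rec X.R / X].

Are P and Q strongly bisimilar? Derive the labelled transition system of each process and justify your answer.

P ~ Q

P's transition system — 4 states:
  m0 = rec X. c.(0 + d.(d.c.X + (d.X)\{d})) ⊢ -c-> m1
  m1 = 0 + d.(d.c.(rec X. c.(0 + d.(d.c.X + (d.X)\{d}))) + (d.(rec X. c.(0 + d.(d.c.X + (d.X)\{d}))))\{d}) ⊢ -d-> m2
  m2 = d.c.(rec X. c.(0 + d.(d.c.X + (d.X)\{d}))) + (d.(rec X. c.(0 + d.(d.c.X + (d.X)\{d}))))\{d} ⊢ -d-> m3
  m3 = c.(rec X. c.(0 + d.(d.c.X + (d.X)\{d}))) ⊢ -c-> m0
Q's transition system — 4 states:
  n0 = rec X. c.d.(d.c.X + (d.X)\{d}) ⊢ -c-> n1
  n1 = d.(d.c.(rec X. c.d.(d.c.X + (d.X)\{d})) + (d.(rec X. c.d.(d.c.X + (d.X)\{d})))\{d}) ⊢ -d-> n2
  n2 = d.c.(rec X. c.d.(d.c.X + (d.X)\{d})) + (d.(rec X. c.d.(d.c.X + (d.X)\{d})))\{d} ⊢ -d-> n3
  n3 = c.(rec X. c.d.(d.c.X + (d.X)\{d})) ⊢ -c-> n0
Partition-refinement fixed point:
  B0 = {m0, n0}
  B1 = {m1, n1}
  B2 = {m2, n2}
  B3 = {m3, n3}
m0 ∈ B0, n0 ∈ B0 → same block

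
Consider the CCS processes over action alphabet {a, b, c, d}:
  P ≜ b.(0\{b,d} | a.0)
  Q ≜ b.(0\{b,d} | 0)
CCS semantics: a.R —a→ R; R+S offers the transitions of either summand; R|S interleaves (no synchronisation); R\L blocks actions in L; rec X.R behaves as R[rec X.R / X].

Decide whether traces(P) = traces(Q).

Reachable graph of P (3 states):
  u0 = b.(0\{b,d} | a.0) :: ··b··> u1
  u1 = 0\{b,d} | a.0 :: ··a··> u2
  u2 = 0\{b,d} | 0 :: deadlocked
Reachable graph of Q (2 states):
  v0 = b.(0\{b,d} | 0) :: ··b··> v1
  v1 = 0\{b,d} | 0 :: deadlocked
Trace ⟨ba⟩ through P, begin at {u0}:
  after b @ step 1: {u1}
  after a @ step 2: {u2}
  — P admits the full trace.
Trace ⟨ba⟩ through Q, begin at {v0}:
  after b @ step 1: {v1}
  after a @ step 2: ∅  — Q cannot continue

NO — witness ⟨ba⟩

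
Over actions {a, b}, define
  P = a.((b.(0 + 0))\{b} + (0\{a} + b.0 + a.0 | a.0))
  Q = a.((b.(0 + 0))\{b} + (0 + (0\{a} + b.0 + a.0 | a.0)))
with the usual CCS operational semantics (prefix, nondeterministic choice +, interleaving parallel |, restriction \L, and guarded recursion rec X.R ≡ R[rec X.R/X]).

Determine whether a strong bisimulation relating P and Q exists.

P ~ Q

P's transition system — 6 states:
  u0 = a.((b.(0 + 0))\{b} + (0\{a} + b.0 + a.0 | a.0)) | ··a··> u1
  u1 = (b.(0 + 0))\{b} + (0\{a} + b.0 + a.0 | a.0) | ··a··> u2, ··a··> u3, ··b··> u4
  u2 = 0 | a.0 | ··a··> u5
  u3 = a.0 | 0 | ··a··> u5
  u4 = 0 | stopped
  u5 = 0 | 0 | stopped
Q's transition system — 6 states:
  v0 = a.((b.(0 + 0))\{b} + (0 + (0\{a} + b.0 + a.0 | a.0))) | ··a··> v1
  v1 = (b.(0 + 0))\{b} + (0 + (0\{a} + b.0 + a.0 | a.0)) | ··a··> v2, ··a··> v3, ··b··> v4
  v2 = 0 | a.0 | ··a··> v5
  v3 = a.0 | 0 | ··a··> v5
  v4 = 0 | stopped
  v5 = 0 | 0 | stopped
Partition-refinement fixed point:
  B0 = {u0, v0}
  B1 = {u1, v1}
  B2 = {u2, u3, v2, v3}
  B3 = {u4, u5, v4, v5}
u0 ∈ B0, v0 ∈ B0 → same block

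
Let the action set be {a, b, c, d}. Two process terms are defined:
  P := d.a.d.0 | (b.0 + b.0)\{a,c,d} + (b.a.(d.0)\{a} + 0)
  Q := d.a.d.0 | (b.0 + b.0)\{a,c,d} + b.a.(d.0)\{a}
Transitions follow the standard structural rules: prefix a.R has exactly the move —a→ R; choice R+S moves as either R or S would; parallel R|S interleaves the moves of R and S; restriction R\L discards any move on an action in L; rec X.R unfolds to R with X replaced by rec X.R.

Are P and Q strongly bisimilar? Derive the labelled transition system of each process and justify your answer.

bisimilar

LTS(P): 11 reachable states
  p0 = d.a.d.0 | (b.0 + b.0)\{a,c,d} + (b.a.(d.0)\{a} + 0) ⊢ —b→ p1, —b→ p2, —d→ p3
  p1 = a.(d.0)\{a} ⊢ —a→ p4
  p2 = d.a.d.0 | 0\{a,c,d} ⊢ —d→ p5
  p3 = a.d.0 | (b.0 + b.0)\{a,c,d} ⊢ —a→ p6, —b→ p5
  p4 = (d.0)\{a} ⊢ —d→ p7
  p5 = a.d.0 | 0\{a,c,d} ⊢ —a→ p8
  p6 = d.0 | (b.0 + b.0)\{a,c,d} ⊢ —b→ p8, —d→ p9
  p7 = 0\{a} ⊢ ·
  p8 = d.0 | 0\{a,c,d} ⊢ —d→ p10
  p9 = 0 | (b.0 + b.0)\{a,c,d} ⊢ —b→ p10
  p10 = 0 | 0\{a,c,d} ⊢ ·
LTS(Q): 11 reachable states
  q0 = d.a.d.0 | (b.0 + b.0)\{a,c,d} + b.a.(d.0)\{a} ⊢ —b→ q1, —b→ q2, —d→ q3
  q1 = a.(d.0)\{a} ⊢ —a→ q4
  q2 = d.a.d.0 | 0\{a,c,d} ⊢ —d→ q5
  q3 = a.d.0 | (b.0 + b.0)\{a,c,d} ⊢ —a→ q6, —b→ q5
  q4 = (d.0)\{a} ⊢ —d→ q7
  q5 = a.d.0 | 0\{a,c,d} ⊢ —a→ q8
  q6 = d.0 | (b.0 + b.0)\{a,c,d} ⊢ —b→ q8, —d→ q9
  q7 = 0\{a} ⊢ ·
  q8 = d.0 | 0\{a,c,d} ⊢ —d→ q10
  q9 = 0 | (b.0 + b.0)\{a,c,d} ⊢ —b→ q10
  q10 = 0 | 0\{a,c,d} ⊢ ·
Bisimilarity quotient blocks:
  B0 = {p0, q0}
  B1 = {p1, p5, q1, q5}
  B2 = {p4, p8, q4, q8}
  B3 = {p10, p7, q10, q7}
  B4 = {p2, q2}
  B5 = {p3, q3}
  B6 = {p6, q6}
  B7 = {p9, q9}
p0 ∈ B0, q0 ∈ B0 → same block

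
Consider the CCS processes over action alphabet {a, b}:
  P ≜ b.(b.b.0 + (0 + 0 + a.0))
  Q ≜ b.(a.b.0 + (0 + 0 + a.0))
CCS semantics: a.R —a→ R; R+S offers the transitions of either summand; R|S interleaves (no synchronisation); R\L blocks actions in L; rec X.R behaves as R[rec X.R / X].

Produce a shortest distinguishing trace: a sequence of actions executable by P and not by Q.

bb

LTS(P): 4 reachable states
  p0 = b.(b.b.0 + (0 + 0 + a.0)) | --b--▸ p1
  p1 = b.b.0 + (0 + 0 + a.0) | --a--▸ p2, --b--▸ p3
  p2 = 0 | deadlocked
  p3 = b.0 | --b--▸ p2
LTS(Q): 4 reachable states
  q0 = b.(a.b.0 + (0 + 0 + a.0)) | --b--▸ q1
  q1 = a.b.0 + (0 + 0 + a.0) | --a--▸ q2, --a--▸ q3
  q2 = 0 | deadlocked
  q3 = b.0 | --b--▸ q2
Executing bb from P (initial set {p0}):
  step 1 (b): {p1}
  step 2 (b): {p3}
  — P admits the full trace.
Executing bb from Q (initial set {q0}):
  step 1 (b): {q1}
  step 2 (b): ∅ (Q stuck)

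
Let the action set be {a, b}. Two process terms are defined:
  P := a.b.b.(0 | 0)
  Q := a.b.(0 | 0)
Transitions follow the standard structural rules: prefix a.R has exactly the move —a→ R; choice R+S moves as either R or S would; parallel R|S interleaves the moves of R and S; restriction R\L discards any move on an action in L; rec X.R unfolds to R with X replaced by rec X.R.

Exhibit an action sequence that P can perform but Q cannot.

abb

LTS(P): 4 reachable states
  s0 = a.b.b.(0 | 0) has moves =a=> s1
  s1 = b.b.(0 | 0) has moves =b=> s2
  s2 = b.(0 | 0) has moves =b=> s3
  s3 = 0 | 0 has moves stopped
LTS(Q): 3 reachable states
  t0 = a.b.(0 | 0) has moves =a=> t1
  t1 = b.(0 | 0) has moves =b=> t2
  t2 = 0 | 0 has moves stopped
Run σ = ⟨abb⟩ on P: start {s0}
  step 1 (a): {s1}
  step 2 (b): {s2}
  step 3 (b): {s3}
  P completes σ.
Run σ = ⟨abb⟩ on Q: start {t0}
  step 1 (a): {t1}
  step 2 (b): {t2}
  step 3 (b): no successor for Q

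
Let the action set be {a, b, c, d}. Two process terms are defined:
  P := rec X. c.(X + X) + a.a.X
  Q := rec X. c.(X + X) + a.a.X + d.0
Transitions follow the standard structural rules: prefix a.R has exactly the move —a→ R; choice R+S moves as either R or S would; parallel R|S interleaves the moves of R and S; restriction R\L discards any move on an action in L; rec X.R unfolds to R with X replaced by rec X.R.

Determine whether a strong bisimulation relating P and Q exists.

P ≁ Q

LTS(P): 3 reachable states
  u0 = rec X. c.(X + X) + a.a.X :: =a=> u1, =c=> u2
  u1 = a.(rec X. c.(X + X) + a.a.X) :: =a=> u0
  u2 = (rec X. c.(X + X) + a.a.X) + (rec X. c.(X + X) + a.a.X) :: =a=> u1, =c=> u2
LTS(Q): 4 reachable states
  v0 = rec X. c.(X + X) + a.a.X + d.0 :: =a=> v1, =c=> v2, =d=> v3
  v1 = a.(rec X. c.(X + X) + a.a.X + d.0) :: =a=> v0
  v2 = (rec X. c.(X + X) + a.a.X + d.0) + (rec X. c.(X + X) + a.a.X + d.0) :: =a=> v1, =c=> v2, =d=> v3
  v3 = 0 :: ·
Bisimilarity quotient blocks:
  B0 = {u0, u2}
  B1 = {u1}
  B2 = {v0, v2}
  B3 = {v3}
  B4 = {v1}
u0 ∈ B0, v0 ∈ B2 → different blocks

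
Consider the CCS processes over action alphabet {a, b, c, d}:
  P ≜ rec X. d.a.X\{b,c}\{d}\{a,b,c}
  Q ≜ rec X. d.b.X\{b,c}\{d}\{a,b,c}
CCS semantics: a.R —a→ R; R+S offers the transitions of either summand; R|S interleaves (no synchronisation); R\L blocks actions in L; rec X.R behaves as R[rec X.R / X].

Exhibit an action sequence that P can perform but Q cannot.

da

Reachable graph of P (3 states):
  m0 = rec X. d.a.X\{b,c}\{d}\{a,b,c} → ··d··> m1
  m1 = a.(rec X. d.a.X\{b,c}\{d}\{a,b,c})\{b,c}\{d}\{a,b,c} → ··a··> m2
  m2 = (rec X. d.a.X\{b,c}\{d}\{a,b,c})\{b,c}\{d}\{a,b,c} → ·
Reachable graph of Q (3 states):
  n0 = rec X. d.b.X\{b,c}\{d}\{a,b,c} → ··d··> n1
  n1 = b.(rec X. d.b.X\{b,c}\{d}\{a,b,c})\{b,c}\{d}\{a,b,c} → ··b··> n2
  n2 = (rec X. d.b.X\{b,c}\{d}\{a,b,c})\{b,c}\{d}\{a,b,c} → ·
Run σ = ⟨da⟩ on P: start {m0}
  after d @ step 1: {m1}
  after a @ step 2: {m2}
  — P admits the full trace.
Run σ = ⟨da⟩ on Q: start {n0}
  after d @ step 1: {n1}
  after a @ step 2: ∅ (Q stuck)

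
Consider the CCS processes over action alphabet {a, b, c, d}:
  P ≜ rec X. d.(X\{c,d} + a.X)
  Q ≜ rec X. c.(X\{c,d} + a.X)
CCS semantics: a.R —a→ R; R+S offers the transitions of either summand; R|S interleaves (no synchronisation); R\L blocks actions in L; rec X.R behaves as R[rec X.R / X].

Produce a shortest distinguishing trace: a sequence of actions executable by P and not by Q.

d

Reachable graph of P (2 states):
  m0 = rec X. d.(X\{c,d} + a.X) :: --d--▸ m1
  m1 = (rec X. d.(X\{c,d} + a.X))\{c,d} + a.(rec X. d.(X\{c,d} + a.X)) :: --a--▸ m0
Reachable graph of Q (2 states):
  n0 = rec X. c.(X\{c,d} + a.X) :: --c--▸ n1
  n1 = (rec X. c.(X\{c,d} + a.X))\{c,d} + a.(rec X. c.(X\{c,d} + a.X)) :: --a--▸ n0
Executing d from P (initial set {m0}):
  after d @ step 1: {m1}
  ✓ P
Executing d from Q (initial set {n0}):
  after d @ step 1: ∅  — Q cannot continue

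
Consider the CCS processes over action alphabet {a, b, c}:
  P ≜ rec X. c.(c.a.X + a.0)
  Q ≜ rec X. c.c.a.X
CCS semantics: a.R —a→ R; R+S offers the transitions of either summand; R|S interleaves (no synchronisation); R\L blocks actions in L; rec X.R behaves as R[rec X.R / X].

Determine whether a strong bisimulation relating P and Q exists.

LTS(P): 4 reachable states
  m0 = rec X. c.(c.a.X + a.0) → --c--▸ m1
  m1 = c.a.(rec X. c.(c.a.X + a.0)) + a.0 → --a--▸ m2, --c--▸ m3
  m2 = 0 → stopped
  m3 = a.(rec X. c.(c.a.X + a.0)) → --a--▸ m0
LTS(Q): 3 reachable states
  n0 = rec X. c.c.a.X → --c--▸ n1
  n1 = c.a.(rec X. c.c.a.X) → --c--▸ n2
  n2 = a.(rec X. c.c.a.X) → --a--▸ n0
Bisimilarity quotient blocks:
  B0 = {m0}
  B1 = {m1}
  B2 = {m2}
  B3 = {m3}
  B4 = {n0}
  B5 = {n1}
  B6 = {n2}
m0 ∈ B0, n0 ∈ B4 → different blocks

not bisimilar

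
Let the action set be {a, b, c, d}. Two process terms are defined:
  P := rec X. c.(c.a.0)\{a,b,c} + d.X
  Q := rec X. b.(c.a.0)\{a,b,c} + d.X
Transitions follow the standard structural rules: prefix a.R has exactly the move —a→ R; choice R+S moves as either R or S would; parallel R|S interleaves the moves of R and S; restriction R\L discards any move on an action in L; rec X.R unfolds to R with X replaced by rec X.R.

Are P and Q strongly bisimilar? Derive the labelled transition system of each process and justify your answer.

P ≁ Q

LTS(P): 2 reachable states
  m0 = rec X. c.(c.a.0)\{a,b,c} + d.X → ··c··> m1, ··d··> m0
  m1 = (c.a.0)\{a,b,c} → deadlocked
LTS(Q): 2 reachable states
  n0 = rec X. b.(c.a.0)\{a,b,c} + d.X → ··b··> n1, ··d··> n0
  n1 = (c.a.0)\{a,b,c} → deadlocked
Bisimilarity quotient blocks:
  B0 = {m0}
  B1 = {m1, n1}
  B2 = {n0}
m0 ∈ B0, n0 ∈ B2 → different blocks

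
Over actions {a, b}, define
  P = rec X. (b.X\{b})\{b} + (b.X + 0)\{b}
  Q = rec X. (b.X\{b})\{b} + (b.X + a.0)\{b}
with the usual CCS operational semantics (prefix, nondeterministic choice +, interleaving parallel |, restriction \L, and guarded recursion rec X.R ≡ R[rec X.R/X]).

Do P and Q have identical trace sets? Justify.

Reachable graph of P (1 states):
  u0 = rec X. (b.X\{b})\{b} + (b.X + 0)\{b} → (no moves)
Reachable graph of Q (2 states):
  v0 = rec X. (b.X\{b})\{b} + (b.X + a.0)\{b} → --a--▸ v1
  v1 = 0\{b} → (no moves)
Executing a from Q (initial set {v0}):
  after a @ step 1: {v1}
  — Q admits the full trace.
Executing a from P (initial set {u0}):
  after a @ step 1: ∅  — P cannot continue

trace-distinct — witness ⟨a⟩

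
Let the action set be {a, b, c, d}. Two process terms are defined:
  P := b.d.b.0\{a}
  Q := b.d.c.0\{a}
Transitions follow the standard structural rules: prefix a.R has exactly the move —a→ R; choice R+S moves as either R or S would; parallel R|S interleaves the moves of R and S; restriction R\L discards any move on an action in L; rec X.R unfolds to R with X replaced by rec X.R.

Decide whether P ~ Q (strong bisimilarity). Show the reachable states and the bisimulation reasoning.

P's transition system — 4 states:
  s0 = b.d.b.0\{a} :: ··b··> s1
  s1 = d.b.0\{a} :: ··d··> s2
  s2 = b.0\{a} :: ··b··> s3
  s3 = 0\{a} :: (no moves)
Q's transition system — 4 states:
  t0 = b.d.c.0\{a} :: ··b··> t1
  t1 = d.c.0\{a} :: ··d··> t2
  t2 = c.0\{a} :: ··c··> t3
  t3 = 0\{a} :: (no moves)
Bisimilarity quotient blocks:
  B0 = {s0}
  B1 = {s1}
  B2 = {s2}
  B3 = {s3, t3}
  B4 = {t0}
  B5 = {t1}
  B6 = {t2}
s0 ∈ B0, t0 ∈ B4 → different blocks

not bisimilar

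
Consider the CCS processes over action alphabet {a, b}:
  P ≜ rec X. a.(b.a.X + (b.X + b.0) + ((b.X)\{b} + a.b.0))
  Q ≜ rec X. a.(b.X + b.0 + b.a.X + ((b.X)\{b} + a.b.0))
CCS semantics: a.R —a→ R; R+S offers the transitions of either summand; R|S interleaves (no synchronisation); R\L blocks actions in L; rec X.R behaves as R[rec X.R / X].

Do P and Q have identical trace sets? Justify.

Reachable graph of P (5 states):
  u0 = rec X. a.(b.a.X + (b.X + b.0) + ((b.X)\{b} + a.b.0)) | --a--▸ u1
  u1 = b.a.(rec X. a.(b.a.X + (b.X + b.0) + ((b.X)\{b} + a.b.0))) + (b.(rec X. a.(b.a.X + (b.X + b.0) + ((b.X)\{b} + a.b.0))) + b.0) + ((b.(rec X. a.(b.a.X + (b.X + b.0) + ((b.X)\{b} + a.b.0))))\{b} + a.b.0) | --a--▸ u2, --b--▸ u0, --b--▸ u3, --b--▸ u4
  u2 = b.0 | --b--▸ u3
  u3 = 0 | deadlocked
  u4 = a.(rec X. a.(b.a.X + (b.X + b.0) + ((b.X)\{b} + a.b.0))) | --a--▸ u0
Reachable graph of Q (5 states):
  v0 = rec X. a.(b.X + b.0 + b.a.X + ((b.X)\{b} + a.b.0)) | --a--▸ v1
  v1 = b.(rec X. a.(b.X + b.0 + b.a.X + ((b.X)\{b} + a.b.0))) + b.0 + b.a.(rec X. a.(b.X + b.0 + b.a.X + ((b.X)\{b} + a.b.0))) + ((b.(rec X. a.(b.X + b.0 + b.a.X + ((b.X)\{b} + a.b.0))))\{b} + a.b.0) | --a--▸ v2, --b--▸ v0, --b--▸ v3, --b--▸ v4
  v2 = b.0 | --b--▸ v3
  v3 = 0 | deadlocked
  v4 = a.(rec X. a.(b.X + b.0 + b.a.X + ((b.X)\{b} + a.b.0))) | --a--▸ v0
Partition-refinement fixed point:
  B0 = {u0, v0}
  B1 = {u1, v1}
  B2 = {u2, v2}
  B3 = {u3, v3}
  B4 = {u4, v4}
u0 ∈ B0, v0 ∈ B0 → same block
Bisimilar ⇒ trace-equivalent.

YES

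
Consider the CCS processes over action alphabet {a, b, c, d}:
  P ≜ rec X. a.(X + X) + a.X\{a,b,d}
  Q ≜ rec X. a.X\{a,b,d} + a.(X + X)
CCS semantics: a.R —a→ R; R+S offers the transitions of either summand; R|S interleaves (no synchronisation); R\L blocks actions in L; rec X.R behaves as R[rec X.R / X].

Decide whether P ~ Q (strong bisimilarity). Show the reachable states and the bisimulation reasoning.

YES

Reachable graph of P (3 states):
  s0 = rec X. a.(X + X) + a.X\{a,b,d} :: --a--▸ s1, --a--▸ s2
  s1 = (rec X. a.(X + X) + a.X\{a,b,d}) + (rec X. a.(X + X) + a.X\{a,b,d}) :: --a--▸ s1, --a--▸ s2
  s2 = (rec X. a.(X + X) + a.X\{a,b,d})\{a,b,d} :: deadlocked
Reachable graph of Q (3 states):
  t0 = rec X. a.X\{a,b,d} + a.(X + X) :: --a--▸ t1, --a--▸ t2
  t1 = (rec X. a.X\{a,b,d} + a.(X + X)) + (rec X. a.X\{a,b,d} + a.(X + X)) :: --a--▸ t1, --a--▸ t2
  t2 = (rec X. a.X\{a,b,d} + a.(X + X))\{a,b,d} :: deadlocked
Coarsest stable partition (strong bisimilarity classes):
  B0 = {s0, s1, t0, t1}
  B1 = {s2, t2}
s0 ∈ B0, t0 ∈ B0 → same block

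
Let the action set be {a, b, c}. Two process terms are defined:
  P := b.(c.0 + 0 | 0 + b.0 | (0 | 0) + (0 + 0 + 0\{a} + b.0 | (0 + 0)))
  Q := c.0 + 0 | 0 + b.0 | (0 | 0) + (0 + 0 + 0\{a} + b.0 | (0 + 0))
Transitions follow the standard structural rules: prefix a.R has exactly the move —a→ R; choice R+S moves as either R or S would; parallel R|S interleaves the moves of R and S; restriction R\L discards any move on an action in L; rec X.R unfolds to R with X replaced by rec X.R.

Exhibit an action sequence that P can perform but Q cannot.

bb

Reachable graph of P (5 states):
  s0 = b.(c.0 + 0 | 0 + b.0 | (0 | 0) + (0 + 0 + 0\{a} + b.0 | (0 + 0))) ⊢ -b-> s1
  s1 = c.0 + 0 | 0 + b.0 | (0 | 0) + (0 + 0 + 0\{a} + b.0 | (0 + 0)) ⊢ -b-> s2, -b-> s3, -c-> s4
  s2 = 0 | (0 + 0) ⊢ (no moves)
  s3 = 0 | (0 | 0) ⊢ (no moves)
  s4 = 0 ⊢ (no moves)
Reachable graph of Q (4 states):
  t0 = c.0 + 0 | 0 + b.0 | (0 | 0) + (0 + 0 + 0\{a} + b.0 | (0 + 0)) ⊢ -b-> t1, -b-> t2, -c-> t3
  t1 = 0 | (0 + 0) ⊢ (no moves)
  t2 = 0 | (0 | 0) ⊢ (no moves)
  t3 = 0 ⊢ (no moves)
Run σ = ⟨bb⟩ on P: start {s0}
  [1] b ⇒ {s1}
  [2] b ⇒ {s2, s3}
  ✓ P
Run σ = ⟨bb⟩ on Q: start {t0}
  [1] b ⇒ {t1, t2}
  [2] b ⇒ ∅  — Q cannot continue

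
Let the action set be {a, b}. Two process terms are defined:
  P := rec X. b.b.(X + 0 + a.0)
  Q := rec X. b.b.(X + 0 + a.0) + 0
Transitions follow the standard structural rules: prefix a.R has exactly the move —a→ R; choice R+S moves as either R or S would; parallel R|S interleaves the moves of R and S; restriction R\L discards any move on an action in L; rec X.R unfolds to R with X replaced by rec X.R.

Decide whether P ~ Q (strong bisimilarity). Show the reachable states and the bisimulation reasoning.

bisimilar

Reachable graph of P (4 states):
  u0 = rec X. b.b.(X + 0 + a.0) → -b-> u1
  u1 = b.((rec X. b.b.(X + 0 + a.0)) + 0 + a.0) → -b-> u2
  u2 = (rec X. b.b.(X + 0 + a.0)) + 0 + a.0 → -a-> u3, -b-> u1
  u3 = 0 → ∅
Reachable graph of Q (4 states):
  v0 = rec X. b.b.(X + 0 + a.0) + 0 → -b-> v1
  v1 = b.((rec X. b.b.(X + 0 + a.0) + 0) + 0 + a.0) → -b-> v2
  v2 = (rec X. b.b.(X + 0 + a.0) + 0) + 0 + a.0 → -a-> v3, -b-> v1
  v3 = 0 → ∅
Partition-refinement fixed point:
  B0 = {u0, v0}
  B1 = {u1, v1}
  B2 = {u2, v2}
  B3 = {u3, v3}
u0 ∈ B0, v0 ∈ B0 → same block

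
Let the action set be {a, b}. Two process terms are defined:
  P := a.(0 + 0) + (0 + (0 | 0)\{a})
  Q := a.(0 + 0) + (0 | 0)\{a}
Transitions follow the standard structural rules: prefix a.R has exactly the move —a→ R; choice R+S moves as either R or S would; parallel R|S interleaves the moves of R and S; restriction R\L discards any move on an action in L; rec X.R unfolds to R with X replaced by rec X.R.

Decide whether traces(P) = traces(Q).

YES

Reachable graph of P (2 states):
  m0 = a.(0 + 0) + (0 + (0 | 0)\{a}) → ··a··> m1
  m1 = 0 + 0 → ·
Reachable graph of Q (2 states):
  n0 = a.(0 + 0) + (0 | 0)\{a} → ··a··> n1
  n1 = 0 + 0 → ·
Coarsest stable partition (strong bisimilarity classes):
  B0 = {m0, n0}
  B1 = {m1, n1}
m0 ∈ B0, n0 ∈ B0 → same block
Bisimilar ⇒ trace-equivalent.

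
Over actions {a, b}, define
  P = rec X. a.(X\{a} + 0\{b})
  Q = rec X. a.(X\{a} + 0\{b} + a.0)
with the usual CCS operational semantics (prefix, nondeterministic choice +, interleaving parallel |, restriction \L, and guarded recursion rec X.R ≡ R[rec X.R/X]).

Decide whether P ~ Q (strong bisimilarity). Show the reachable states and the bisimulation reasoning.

P ≁ Q

LTS(P): 2 reachable states
  p0 = rec X. a.(X\{a} + 0\{b}) :: —a→ p1
  p1 = (rec X. a.(X\{a} + 0\{b}))\{a} + 0\{b} :: (no moves)
LTS(Q): 3 reachable states
  q0 = rec X. a.(X\{a} + 0\{b} + a.0) :: —a→ q1
  q1 = (rec X. a.(X\{a} + 0\{b} + a.0))\{a} + 0\{b} + a.0 :: —a→ q2
  q2 = 0 :: (no moves)
Coarsest stable partition (strong bisimilarity classes):
  B0 = {p0, q1}
  B1 = {p1, q2}
  B2 = {q0}
p0 ∈ B0, q0 ∈ B2 → different blocks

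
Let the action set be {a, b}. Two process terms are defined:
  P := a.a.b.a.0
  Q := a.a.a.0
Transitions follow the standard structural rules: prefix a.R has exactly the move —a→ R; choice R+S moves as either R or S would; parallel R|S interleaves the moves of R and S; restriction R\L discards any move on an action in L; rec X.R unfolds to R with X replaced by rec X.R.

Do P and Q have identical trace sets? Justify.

LTS(P): 5 reachable states
  u0 = a.a.b.a.0 has moves =a=> u1
  u1 = a.b.a.0 has moves =a=> u2
  u2 = b.a.0 has moves =b=> u3
  u3 = a.0 has moves =a=> u4
  u4 = 0 has moves deadlocked
LTS(Q): 4 reachable states
  v0 = a.a.a.0 has moves =a=> v1
  v1 = a.a.0 has moves =a=> v2
  v2 = a.0 has moves =a=> v3
  v3 = 0 has moves deadlocked
Run σ = ⟨aab⟩ on P: start {u0}
  after a @ step 1: {u1}
  after a @ step 2: {u2}
  after b @ step 3: {u3}
  ✓ P
Run σ = ⟨aab⟩ on Q: start {v0}
  after a @ step 1: {v1}
  after a @ step 2: {v2}
  after b @ step 3: no successor for Q

trace-distinct — witness ⟨aab⟩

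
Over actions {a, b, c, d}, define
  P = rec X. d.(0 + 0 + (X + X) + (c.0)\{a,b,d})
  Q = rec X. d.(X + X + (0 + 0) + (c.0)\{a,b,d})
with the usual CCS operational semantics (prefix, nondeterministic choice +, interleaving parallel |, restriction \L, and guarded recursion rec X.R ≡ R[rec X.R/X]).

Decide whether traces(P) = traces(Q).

LTS(P): 3 reachable states
  s0 = rec X. d.(0 + 0 + (X + X) + (c.0)\{a,b,d}) | —d→ s1
  s1 = 0 + 0 + ((rec X. d.(0 + 0 + (X + X) + (c.0)\{a,b,d})) + (rec X. d.(0 + 0 + (X + X) + (c.0)\{a,b,d}))) + (c.0)\{a,b,d} | —c→ s2, —d→ s1
  s2 = 0\{a,b,d} | (no moves)
LTS(Q): 3 reachable states
  t0 = rec X. d.(X + X + (0 + 0) + (c.0)\{a,b,d}) | —d→ t1
  t1 = (rec X. d.(X + X + (0 + 0) + (c.0)\{a,b,d})) + (rec X. d.(X + X + (0 + 0) + (c.0)\{a,b,d})) + (0 + 0) + (c.0)\{a,b,d} | —c→ t2, —d→ t1
  t2 = 0\{a,b,d} | (no moves)
Partition-refinement fixed point:
  B0 = {s0, t0}
  B1 = {s1, t1}
  B2 = {s2, t2}
s0 ∈ B0, t0 ∈ B0 → same block
Bisimilar ⇒ trace-equivalent.

traces(P) = traces(Q)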